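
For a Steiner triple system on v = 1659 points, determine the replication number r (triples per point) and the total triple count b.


An STS(v) is a 2-(v, 3, 1) BIBD: block size k = 3, λ = 1.
Replication: r(k − 1) = λ(v − 1) ⇒ r·2 = 1659 − 1 = 1658 ⇒ r = 829.
Block count: b = v(v − 1)/6 = 1659·1658/6 = 2750622/6 = 458437.

r = 829, b = 458437.


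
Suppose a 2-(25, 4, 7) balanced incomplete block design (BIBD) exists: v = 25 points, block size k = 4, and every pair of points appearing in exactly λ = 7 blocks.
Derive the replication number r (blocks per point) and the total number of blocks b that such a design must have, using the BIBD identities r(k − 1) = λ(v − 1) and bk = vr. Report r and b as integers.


Any 2-(v, k, λ) BIBD satisfies two necessary conditions:
  (i)  Each point sits in r blocks, and counting incidences through any fixed point gives r(k − 1) = λ(v − 1), so r = λ(v − 1)/(k − 1).
  (ii) Total incidences bk = vr, so b = vr/k.
Step 1: r = λ(v − 1)/(k − 1) = 7·(25 − 1)/(4 − 1) = 7·24/3 = 168/3 = 56.
Step 2: b = vr/k = 25·56/4 = 1400/4 = 350.
Check integrality: r = 56 ∈ Z ✓, b = 350 ∈ Z ✓.
(These identities are necessary conditions: they determine r and b for any design with these parameters, but do not by themselves prove that one exists.)

r = 56, b = 350.


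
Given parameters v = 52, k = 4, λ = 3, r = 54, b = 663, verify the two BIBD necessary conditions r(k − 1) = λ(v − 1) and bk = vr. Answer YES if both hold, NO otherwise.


Condition (i): r(k − 1) = 54·3 = 162; λ(v − 1) = 3·51 = 153. Match? NO.
Condition (ii): bk = 663·4 = 2652; vr = 52·54 = 2808. Match? NO.
Both conditions hold? NO.

NO


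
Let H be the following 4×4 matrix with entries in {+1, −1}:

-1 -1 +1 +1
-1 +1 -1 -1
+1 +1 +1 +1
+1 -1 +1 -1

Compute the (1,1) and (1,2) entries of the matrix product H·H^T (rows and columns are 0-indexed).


Row 1 of H: [-1, 1, -1, -1].
Row 2 of H: [1, 1, 1, 1].
(H·H^T)[1][1] = Σ_j H[1][j]·H[1][j] = (-1)² + (1)² + (-1)² + (-1)² = 1 + 1 + 1 + 1 = 4.
(H·H^T)[1][2] = Σ_j H[1][j]·H[2][j] = (-1)·(1) + (1)·(1) + (-1)·(1) + (-1)·(1) = -1 + 1 + -1 + -1 = -2.
Rows 1 and 2 are not orthogonal (dot product = -2 ≠ 0), so H is not a Hadamard matrix.

(1,1) entry = 4; (1,2) entry = -2.


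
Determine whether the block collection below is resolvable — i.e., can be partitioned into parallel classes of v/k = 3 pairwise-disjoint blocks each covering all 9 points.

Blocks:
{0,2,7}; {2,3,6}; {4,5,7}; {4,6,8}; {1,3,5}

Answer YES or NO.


v = 9, block size k = 3, number of blocks = 5.
For resolvability, blocks must partition into parallel classes of size v/k = 3.
Total blocks must therefore be a multiple of 3: 5 = 3·1 + 2 ⇒ not divisible ✗.
Resolvable? NO.

NO


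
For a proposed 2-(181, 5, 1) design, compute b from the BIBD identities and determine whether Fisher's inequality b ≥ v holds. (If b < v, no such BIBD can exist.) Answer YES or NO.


b = λv(v − 1)/(k(k − 1)) = 1·181·180/(5·4) = 32580/20 = 1629.
Compare with v = 181: b ≥ v, so Fisher's inequality holds.

YES


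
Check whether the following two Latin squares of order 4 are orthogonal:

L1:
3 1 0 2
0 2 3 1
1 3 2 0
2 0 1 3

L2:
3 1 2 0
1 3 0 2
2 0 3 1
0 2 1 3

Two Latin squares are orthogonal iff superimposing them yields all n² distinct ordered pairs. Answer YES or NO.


Form the n² = 16 superimposed pairs (L1[i][j], L2[i][j]), row by row (rows and columns indexed from 0):
row 0: (3,3) (1,1) (0,2) (2,0)
row 1: (0,1) (2,3) (3,0) (1,2)
row 2: (1,2) (3,0) (2,3) (0,1)
row 3: (2,0) (0,2) (1,1) (3,3)
Orthogonality requires all 16 pairs distinct.
But the pair (1,2) repeats: cell (1,3) has L1 = 1, L2 = 2, and cell (2,0) has L1 = 1, L2 = 2.
A repeated pair means some other pair never occurs (only 8 distinct pairs out of 16), so the squares are not orthogonal.
Conclusion: NO.

NO


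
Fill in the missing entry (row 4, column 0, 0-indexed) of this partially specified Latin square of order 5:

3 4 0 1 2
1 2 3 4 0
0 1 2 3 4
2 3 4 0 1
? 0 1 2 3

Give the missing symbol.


Row 4 contains symbols [0, 1, 2, 3] — missing [4].
Column 0 contains symbols [0, 1, 2, 3] — missing [4].
The missing symbol must appear in both missing sets; intersection = [4].
Therefore the hidden value is 4.

Missing value = 4.


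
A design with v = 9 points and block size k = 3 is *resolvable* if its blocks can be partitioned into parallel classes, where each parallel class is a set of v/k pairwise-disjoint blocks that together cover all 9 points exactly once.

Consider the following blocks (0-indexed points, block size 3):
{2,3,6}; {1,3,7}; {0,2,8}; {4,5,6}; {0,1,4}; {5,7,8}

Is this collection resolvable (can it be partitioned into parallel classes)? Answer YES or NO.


v = 9, block size k = 3, number of blocks = 6.
For resolvability, blocks must partition into parallel classes of size v/k = 3.
Total blocks must therefore be a multiple of 3: 6 = 3·2 + 0 ⇒ divisible ✓.
Greedy packing gives 2 candidate class(es). Each should be a full parallel class (size 3, covers all 9 points).
  Class 1 (3 blocks): {2,3,6}; {0,1,4}; {5,7,8}. Points covered: [0, 1, 2, 3, 4, 5, 6, 7, 8].
  Class 2 (3 blocks): {1,3,7}; {0,2,8}; {4,5,6}. Points covered: [0, 1, 2, 3, 4, 5, 6, 7, 8].
All classes full (size 3)? YES. All classes cover every point? YES.
Resolvable? YES.

YES


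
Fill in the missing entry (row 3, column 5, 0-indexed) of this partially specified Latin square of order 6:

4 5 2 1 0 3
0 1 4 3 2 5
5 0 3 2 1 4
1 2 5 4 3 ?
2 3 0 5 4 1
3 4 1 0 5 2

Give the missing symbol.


Row 3 contains symbols [1, 2, 3, 4, 5] — missing [0].
Column 5 contains symbols [1, 2, 3, 4, 5] — missing [0].
The missing symbol must appear in both missing sets; intersection = [0].
Therefore the hidden value is 0.

Missing value = 0.


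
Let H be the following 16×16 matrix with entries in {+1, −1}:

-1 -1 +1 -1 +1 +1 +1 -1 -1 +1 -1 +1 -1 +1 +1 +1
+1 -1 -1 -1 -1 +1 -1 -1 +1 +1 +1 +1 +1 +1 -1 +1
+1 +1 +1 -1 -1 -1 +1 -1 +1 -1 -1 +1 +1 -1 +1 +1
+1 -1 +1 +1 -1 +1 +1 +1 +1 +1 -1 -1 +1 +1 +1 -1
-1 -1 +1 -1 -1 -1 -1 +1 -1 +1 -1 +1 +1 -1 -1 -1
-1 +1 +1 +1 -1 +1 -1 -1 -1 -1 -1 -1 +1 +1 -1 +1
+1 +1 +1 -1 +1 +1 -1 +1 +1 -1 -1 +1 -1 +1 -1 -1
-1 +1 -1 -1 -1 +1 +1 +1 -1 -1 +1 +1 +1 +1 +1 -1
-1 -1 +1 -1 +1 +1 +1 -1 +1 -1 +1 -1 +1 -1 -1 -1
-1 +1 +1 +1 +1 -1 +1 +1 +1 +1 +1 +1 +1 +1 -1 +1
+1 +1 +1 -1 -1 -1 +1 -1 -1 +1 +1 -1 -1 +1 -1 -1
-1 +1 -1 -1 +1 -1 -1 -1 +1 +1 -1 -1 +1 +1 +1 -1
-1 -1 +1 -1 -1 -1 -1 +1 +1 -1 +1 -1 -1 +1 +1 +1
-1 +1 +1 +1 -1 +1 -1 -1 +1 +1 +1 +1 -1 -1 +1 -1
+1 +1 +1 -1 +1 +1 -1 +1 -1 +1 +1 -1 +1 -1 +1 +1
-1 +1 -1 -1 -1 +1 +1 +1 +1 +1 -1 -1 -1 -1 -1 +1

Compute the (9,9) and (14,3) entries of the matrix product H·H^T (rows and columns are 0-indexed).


Row 3 of H: [1, -1, 1, 1, -1, 1, 1, 1, 1, 1, -1, -1, 1, 1, 1, -1].
Row 9 of H: [-1, 1, 1, 1, 1, -1, 1, 1, 1, 1, 1, 1, 1, 1, -1, 1].
Row 14 of H: [1, 1, 1, -1, 1, 1, -1, 1, -1, 1, 1, -1, 1, -1, 1, 1].
(H·H^T)[9][9] = Σ_j H[9][j]·H[9][j] = (-1)² + (1)² + (1)² + (1)² + (1)² + (-1)² + (1)² + (1)² + (1)² + (1)² + (1)² + (1)² + (1)² + (1)² + (-1)² + (1)² = 1 + 1 + 1 + 1 + 1 + 1 + 1 + 1 + 1 + 1 + 1 + 1 + 1 + 1 + 1 + 1 = 16.
(H·H^T)[14][3] = Σ_j H[14][j]·H[3][j] = (1)·(1) + (1)·(-1) + (1)·(1) + (-1)·(1) + (1)·(-1) + (1)·(1) + (-1)·(1) + (1)·(1) + (-1)·(1) + (1)·(1) + (1)·(-1) + (-1)·(-1) + (1)·(1) + (-1)·(1) + (1)·(1) + (1)·(-1) = 1 + -1 + 1 + -1 + -1 + 1 + -1 + 1 + -1 + 1 + -1 + 1 + 1 + -1 + 1 + -1 = 0.
So rows 14 and 3 are orthogonal; the diagonal entry equals n = 16.

(9,9) entry = 16; (14,3) entry = 0.


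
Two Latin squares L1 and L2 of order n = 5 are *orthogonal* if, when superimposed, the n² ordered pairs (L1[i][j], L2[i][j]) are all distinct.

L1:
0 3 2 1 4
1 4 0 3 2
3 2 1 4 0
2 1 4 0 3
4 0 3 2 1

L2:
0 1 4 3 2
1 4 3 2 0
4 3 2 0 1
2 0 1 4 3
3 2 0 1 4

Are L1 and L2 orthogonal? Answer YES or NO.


Form the n² = 25 superimposed pairs (L1[i][j], L2[i][j]), row by row (rows and columns indexed from 0):
row 0: (0,0) (3,1) (2,4) (1,3) (4,2)
row 1: (1,1) (4,4) (0,3) (3,2) (2,0)
row 2: (3,4) (2,3) (1,2) (4,0) (0,1)
row 3: (2,2) (1,0) (4,1) (0,4) (3,3)
row 4: (4,3) (0,2) (3,0) (2,1) (1,4)
Orthogonality requires all 25 pairs distinct.
Check by first coordinate: for each symbol s of L1, list the L2 entries in the n cells where L1 = s; they must all differ.
  L1 = 0: L2 entries (in reading order) 0, 3, 1, 4, 2 — all 5 distinct ✓
  L1 = 1: L2 entries (in reading order) 3, 1, 2, 0, 4 — all 5 distinct ✓
  L1 = 2: L2 entries (in reading order) 4, 0, 3, 2, 1 — all 5 distinct ✓
  L1 = 3: L2 entries (in reading order) 1, 2, 4, 3, 0 — all 5 distinct ✓
  L1 = 4: L2 entries (in reading order) 2, 4, 0, 1, 3 — all 5 distinct ✓
Every symbol of L1 meets every symbol of L2 exactly once, so all 25 pairs are distinct (25 of 25).
Conclusion: YES.

YES


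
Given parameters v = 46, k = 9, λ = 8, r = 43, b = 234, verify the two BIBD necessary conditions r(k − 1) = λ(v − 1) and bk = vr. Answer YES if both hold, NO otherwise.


Condition (i): r(k − 1) = 43·8 = 344; λ(v − 1) = 8·45 = 360. Match? NO.
Condition (ii): bk = 234·9 = 2106; vr = 46·43 = 1978. Match? NO.
Both conditions hold? NO.

NO


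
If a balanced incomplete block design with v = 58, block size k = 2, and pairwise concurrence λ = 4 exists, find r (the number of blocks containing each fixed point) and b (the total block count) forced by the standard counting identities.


Any 2-(v, k, λ) BIBD satisfies two necessary conditions:
  (i)  Each point sits in r blocks, and counting incidences through any fixed point gives r(k − 1) = λ(v − 1), so r = λ(v − 1)/(k − 1).
  (ii) Total incidences bk = vr, so b = vr/k.
Step 1: r = λ(v − 1)/(k − 1) = 4·(58 − 1)/(2 − 1) = 4·57/1 = 228/1 = 228.
Step 2: b = vr/k = 58·228/2 = 13224/2 = 6612.
Check integrality: r = 228 ∈ Z ✓, b = 6612 ∈ Z ✓.
(These identities are necessary conditions: they determine r and b for any design with these parameters, but do not by themselves prove that one exists.)

r = 228, b = 6612.


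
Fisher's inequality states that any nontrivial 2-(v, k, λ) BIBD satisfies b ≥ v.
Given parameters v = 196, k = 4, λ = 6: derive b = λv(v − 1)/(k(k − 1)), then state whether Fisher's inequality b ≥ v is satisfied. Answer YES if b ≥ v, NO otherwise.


b = λv(v − 1)/(k(k − 1)) = 6·196·195/(4·3) = 229320/12 = 19110.
Compare with v = 196: b ≥ v, so Fisher's inequality holds.

YES


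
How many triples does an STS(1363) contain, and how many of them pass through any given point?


An STS(v) is a 2-(v, 3, 1) BIBD: block size k = 3, λ = 1.
Replication: r(k − 1) = λ(v − 1) ⇒ r·2 = 1363 − 1 = 1362 ⇒ r = 681.
Block count: b = v(v − 1)/6 = 1363·1362/6 = 1856406/6 = 309401.

r = 681, b = 309401.


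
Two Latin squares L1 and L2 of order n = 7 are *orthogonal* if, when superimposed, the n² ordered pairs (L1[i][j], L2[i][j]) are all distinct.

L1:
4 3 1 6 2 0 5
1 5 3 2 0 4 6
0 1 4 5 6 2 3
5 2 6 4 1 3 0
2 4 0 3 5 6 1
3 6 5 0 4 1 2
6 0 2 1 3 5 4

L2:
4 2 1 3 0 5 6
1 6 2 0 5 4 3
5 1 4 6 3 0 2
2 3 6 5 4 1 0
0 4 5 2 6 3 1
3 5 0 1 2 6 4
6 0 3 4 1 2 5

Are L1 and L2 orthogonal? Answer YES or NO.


Form the n² = 49 superimposed pairs (L1[i][j], L2[i][j]), row by row (rows and columns indexed from 0):
row 0: (4,4) (3,2) (1,1) (6,3) (2,0) (0,5) (5,6)
row 1: (1,1) (5,6) (3,2) (2,0) (0,5) (4,4) (6,3)
row 2: (0,5) (1,1) (4,4) (5,6) (6,3) (2,0) (3,2)
row 3: (5,2) (2,3) (6,6) (4,5) (1,4) (3,1) (0,0)
row 4: (2,0) (4,4) (0,5) (3,2) (5,6) (6,3) (1,1)
row 5: (3,3) (6,5) (5,0) (0,1) (4,2) (1,6) (2,4)
row 6: (6,6) (0,0) (2,3) (1,4) (3,1) (5,2) (4,5)
Orthogonality requires all 49 pairs distinct.
But the pair (1,1) repeats: cell (0,2) has L1 = 1, L2 = 1, and cell (1,0) has L1 = 1, L2 = 1.
A repeated pair means some other pair never occurs (only 21 distinct pairs out of 49), so the squares are not orthogonal.
Conclusion: NO.

NO


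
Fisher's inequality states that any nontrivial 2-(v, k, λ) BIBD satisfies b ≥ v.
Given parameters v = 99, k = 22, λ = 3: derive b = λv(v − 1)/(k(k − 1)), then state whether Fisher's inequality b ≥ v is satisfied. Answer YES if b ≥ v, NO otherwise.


r = λ(v − 1)/(k − 1) = 3·98/21 = 14.
b = vr/k = 99·14/22 = 63.
Fisher's inequality: b ≥ v ⇔ 63 ≥ 99? NO.

NO


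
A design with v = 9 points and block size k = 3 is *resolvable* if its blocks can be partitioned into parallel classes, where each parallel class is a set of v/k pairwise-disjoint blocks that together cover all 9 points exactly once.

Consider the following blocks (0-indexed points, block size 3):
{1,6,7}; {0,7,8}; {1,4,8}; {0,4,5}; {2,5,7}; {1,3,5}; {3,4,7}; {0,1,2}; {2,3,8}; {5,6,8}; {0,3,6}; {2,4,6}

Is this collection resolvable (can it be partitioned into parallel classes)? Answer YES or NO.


v = 9, block size k = 3, number of blocks = 12.
For resolvability, blocks must partition into parallel classes of size v/k = 3.
Total blocks must therefore be a multiple of 3: 12 = 3·4 + 0 ⇒ divisible ✓.
Greedy packing gives 4 candidate class(es). Each should be a full parallel class (size 3, covers all 9 points).
  Class 1 (3 blocks): {1,6,7}; {0,4,5}; {2,3,8}. Points covered: [0, 1, 2, 3, 4, 5, 6, 7, 8].
  Class 2 (3 blocks): {0,7,8}; {1,3,5}; {2,4,6}. Points covered: [0, 1, 2, 3, 4, 5, 6, 7, 8].
  Class 3 (3 blocks): {1,4,8}; {2,5,7}; {0,3,6}. Points covered: [0, 1, 2, 3, 4, 5, 6, 7, 8].
  Class 4 (3 blocks): {3,4,7}; {0,1,2}; {5,6,8}. Points covered: [0, 1, 2, 3, 4, 5, 6, 7, 8].
All classes full (size 3)? YES. All classes cover every point? YES.
Resolvable? YES.

YES


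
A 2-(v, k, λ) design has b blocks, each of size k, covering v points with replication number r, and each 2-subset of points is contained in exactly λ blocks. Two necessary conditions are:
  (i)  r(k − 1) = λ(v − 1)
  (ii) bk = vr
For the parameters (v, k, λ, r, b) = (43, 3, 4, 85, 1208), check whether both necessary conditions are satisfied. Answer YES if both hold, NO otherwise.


Condition (i): r(k − 1) = 85·2 = 170; λ(v − 1) = 4·42 = 168. Match? NO.
Condition (ii): bk = 1208·3 = 3624; vr = 43·85 = 3655. Match? NO.
Both conditions hold? NO.

NO


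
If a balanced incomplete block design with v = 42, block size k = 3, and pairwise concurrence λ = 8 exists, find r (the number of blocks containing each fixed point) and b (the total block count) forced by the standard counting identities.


Any 2-(v, k, λ) BIBD satisfies two necessary conditions:
  (i)  Each point sits in r blocks, and counting incidences through any fixed point gives r(k − 1) = λ(v − 1), so r = λ(v − 1)/(k − 1).
  (ii) Total incidences bk = vr, so b = vr/k.
Step 1: r = λ(v − 1)/(k − 1) = 8·(42 − 1)/(3 − 1) = 8·41/2 = 328/2 = 164.
Step 2: b = vr/k = 42·164/3 = 6888/3 = 2296.
Check integrality: r = 164 ∈ Z ✓, b = 2296 ∈ Z ✓.
(These identities are necessary conditions: they determine r and b for any design with these parameters, but do not by themselves prove that one exists.)

r = 164, b = 2296.


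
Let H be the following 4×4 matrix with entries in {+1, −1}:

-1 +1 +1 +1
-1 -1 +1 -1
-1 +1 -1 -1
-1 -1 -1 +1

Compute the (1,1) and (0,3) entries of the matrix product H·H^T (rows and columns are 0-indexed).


Row 0 of H: [-1, 1, 1, 1].
Row 1 of H: [-1, -1, 1, -1].
Row 3 of H: [-1, -1, -1, 1].
(H·H^T)[1][1] = Σ_j H[1][j]·H[1][j] = (-1)² + (-1)² + (1)² + (-1)² = 1 + 1 + 1 + 1 = 4.
(H·H^T)[0][3] = Σ_j H[0][j]·H[3][j] = (-1)·(-1) + (1)·(-1) + (1)·(-1) + (1)·(1) = 1 + -1 + -1 + 1 = 0.
So rows 0 and 3 are orthogonal; the diagonal entry equals n = 4.

(1,1) entry = 4; (0,3) entry = 0.


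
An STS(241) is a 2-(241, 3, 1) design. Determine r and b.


An STS(v) is a 2-(v, 3, 1) BIBD: block size k = 3, λ = 1.
Replication: r(k − 1) = λ(v − 1) ⇒ r·2 = 241 − 1 = 240 ⇒ r = 120.
Block count: bk = vr ⇒ b·3 = 241·120 = 28920 ⇒ b = 9640.
(Check via b = v(v − 1)/6 = 241·240/6 = 57840/6 = 9640.)

r = 120, b = 9640.


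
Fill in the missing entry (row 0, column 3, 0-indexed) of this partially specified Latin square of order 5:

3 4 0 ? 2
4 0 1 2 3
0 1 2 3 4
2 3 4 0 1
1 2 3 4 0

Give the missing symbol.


Row 0 contains symbols [0, 2, 3, 4] — missing [1].
Column 3 contains symbols [0, 2, 3, 4] — missing [1].
The missing symbol must appear in both missing sets; intersection = [1].
Therefore the hidden value is 1.

Missing value = 1.


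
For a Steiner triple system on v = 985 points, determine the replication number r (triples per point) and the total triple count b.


An STS(v) is a 2-(v, 3, 1) BIBD: block size k = 3, λ = 1.
Replication: r(k − 1) = λ(v − 1) ⇒ r·2 = 985 − 1 = 984 ⇒ r = 492.
Block count: bk = vr ⇒ b·3 = 985·492 = 484620 ⇒ b = 161540.

r = 492, b = 161540.


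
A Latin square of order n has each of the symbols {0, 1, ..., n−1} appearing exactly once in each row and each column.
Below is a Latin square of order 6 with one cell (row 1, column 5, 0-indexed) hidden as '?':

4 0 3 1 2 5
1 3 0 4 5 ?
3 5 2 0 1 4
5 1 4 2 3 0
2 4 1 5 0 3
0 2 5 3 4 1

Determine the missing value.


Row 1 contains symbols [0, 1, 3, 4, 5] — missing [2].
Column 5 contains symbols [0, 1, 3, 4, 5] — missing [2].
The missing symbol must appear in both missing sets; intersection = [2].
Therefore the hidden value is 2.

Missing value = 2.


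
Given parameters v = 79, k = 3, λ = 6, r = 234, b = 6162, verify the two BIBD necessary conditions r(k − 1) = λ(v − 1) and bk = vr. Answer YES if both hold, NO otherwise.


Condition (i): r(k − 1) = 234·2 = 468; λ(v − 1) = 6·78 = 468. Match? YES.
Condition (ii): bk = 6162·3 = 18486; vr = 79·234 = 18486. Match? YES.
Both conditions hold? YES.

YES


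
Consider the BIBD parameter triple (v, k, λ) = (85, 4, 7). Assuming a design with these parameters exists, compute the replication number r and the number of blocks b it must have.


Any 2-(v, k, λ) BIBD satisfies two necessary conditions:
  (i)  Each point sits in r blocks, and counting incidences through any fixed point gives r(k − 1) = λ(v − 1), so r = λ(v − 1)/(k − 1).
  (ii) Total incidences bk = vr, so b = vr/k.
Step 1: r = λ(v − 1)/(k − 1) = 7·(85 − 1)/(4 − 1) = 7·84/3 = 588/3 = 196.
Step 2: b = vr/k = 85·196/4 = 16660/4 = 4165.
Check integrality: r = 196 ∈ Z ✓, b = 4165 ∈ Z ✓.
(These identities are necessary conditions: they determine r and b for any design with these parameters, but do not by themselves prove that one exists.)

r = 196, b = 4165.


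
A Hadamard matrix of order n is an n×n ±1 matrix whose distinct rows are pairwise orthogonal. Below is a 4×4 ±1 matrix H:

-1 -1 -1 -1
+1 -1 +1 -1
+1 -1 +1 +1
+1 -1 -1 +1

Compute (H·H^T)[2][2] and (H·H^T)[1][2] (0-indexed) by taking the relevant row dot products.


Row 1 of H: [1, -1, 1, -1].
Row 2 of H: [1, -1, 1, 1].
(H·H^T)[2][2] = Σ_j H[2][j]·H[2][j] = (1)² + (-1)² + (1)² + (1)² = 1 + 1 + 1 + 1 = 4.
(H·H^T)[1][2] = Σ_j H[1][j]·H[2][j] = (1)·(1) + (-1)·(-1) + (1)·(1) + (-1)·(1) = 1 + 1 + 1 + -1 = 2.
Rows 1 and 2 are not orthogonal (dot product = 2 ≠ 0), so H is not a Hadamard matrix.

(2,2) entry = 4; (1,2) entry = 2.


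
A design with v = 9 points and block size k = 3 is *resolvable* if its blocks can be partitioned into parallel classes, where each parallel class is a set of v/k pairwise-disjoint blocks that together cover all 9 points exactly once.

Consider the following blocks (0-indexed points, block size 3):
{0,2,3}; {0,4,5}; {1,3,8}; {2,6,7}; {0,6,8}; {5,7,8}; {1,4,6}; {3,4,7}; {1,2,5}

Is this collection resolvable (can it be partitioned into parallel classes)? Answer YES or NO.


v = 9, block size k = 3, number of blocks = 9.
For resolvability, blocks must partition into parallel classes of size v/k = 3.
Total blocks must therefore be a multiple of 3: 9 = 3·3 + 0 ⇒ divisible ✓.
Greedy packing gives 3 candidate class(es). Each should be a full parallel class (size 3, covers all 9 points).
  Class 1 (3 blocks): {0,2,3}; {5,7,8}; {1,4,6}. Points covered: [0, 1, 2, 3, 4, 5, 6, 7, 8].
  Class 2 (3 blocks): {0,4,5}; {1,3,8}; {2,6,7}. Points covered: [0, 1, 2, 3, 4, 5, 6, 7, 8].
  Class 3 (3 blocks): {0,6,8}; {3,4,7}; {1,2,5}. Points covered: [0, 1, 2, 3, 4, 5, 6, 7, 8].
All classes full (size 3)? YES. All classes cover every point? YES.
Resolvable? YES.

YES


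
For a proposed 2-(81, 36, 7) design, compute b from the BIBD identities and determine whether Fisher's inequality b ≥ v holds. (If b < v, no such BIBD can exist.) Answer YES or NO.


b = λv(v − 1)/(k(k − 1)) = 7·81·80/(36·35) = 45360/1260 = 36.
Compare with v = 81: b < v, so Fisher's inequality fails.

NO


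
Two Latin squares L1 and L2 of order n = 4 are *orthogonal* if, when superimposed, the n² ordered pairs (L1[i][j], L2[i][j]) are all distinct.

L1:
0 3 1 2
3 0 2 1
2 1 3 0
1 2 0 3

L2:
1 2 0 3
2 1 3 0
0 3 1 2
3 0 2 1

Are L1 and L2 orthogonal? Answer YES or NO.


Form the n² = 16 superimposed pairs (L1[i][j], L2[i][j]), row by row (rows and columns indexed from 0):
row 0: (0,1) (3,2) (1,0) (2,3)
row 1: (3,2) (0,1) (2,3) (1,0)
row 2: (2,0) (1,3) (3,1) (0,2)
row 3: (1,3) (2,0) (0,2) (3,1)
Orthogonality requires all 16 pairs distinct.
But the pair (3,2) repeats: cell (0,1) has L1 = 3, L2 = 2, and cell (1,0) has L1 = 3, L2 = 2.
A repeated pair means some other pair never occurs (only 8 distinct pairs out of 16), so the squares are not orthogonal.
Conclusion: NO.

NO


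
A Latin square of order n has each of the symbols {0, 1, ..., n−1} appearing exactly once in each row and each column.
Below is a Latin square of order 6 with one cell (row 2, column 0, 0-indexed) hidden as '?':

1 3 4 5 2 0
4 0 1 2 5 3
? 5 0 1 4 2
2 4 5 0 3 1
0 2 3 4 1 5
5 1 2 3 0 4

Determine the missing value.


Row 2 contains symbols [0, 1, 2, 4, 5] — missing [3].
Column 0 contains symbols [0, 1, 2, 4, 5] — missing [3].
The missing symbol must appear in both missing sets; intersection = [3].
Therefore the hidden value is 3.

Missing value = 3.


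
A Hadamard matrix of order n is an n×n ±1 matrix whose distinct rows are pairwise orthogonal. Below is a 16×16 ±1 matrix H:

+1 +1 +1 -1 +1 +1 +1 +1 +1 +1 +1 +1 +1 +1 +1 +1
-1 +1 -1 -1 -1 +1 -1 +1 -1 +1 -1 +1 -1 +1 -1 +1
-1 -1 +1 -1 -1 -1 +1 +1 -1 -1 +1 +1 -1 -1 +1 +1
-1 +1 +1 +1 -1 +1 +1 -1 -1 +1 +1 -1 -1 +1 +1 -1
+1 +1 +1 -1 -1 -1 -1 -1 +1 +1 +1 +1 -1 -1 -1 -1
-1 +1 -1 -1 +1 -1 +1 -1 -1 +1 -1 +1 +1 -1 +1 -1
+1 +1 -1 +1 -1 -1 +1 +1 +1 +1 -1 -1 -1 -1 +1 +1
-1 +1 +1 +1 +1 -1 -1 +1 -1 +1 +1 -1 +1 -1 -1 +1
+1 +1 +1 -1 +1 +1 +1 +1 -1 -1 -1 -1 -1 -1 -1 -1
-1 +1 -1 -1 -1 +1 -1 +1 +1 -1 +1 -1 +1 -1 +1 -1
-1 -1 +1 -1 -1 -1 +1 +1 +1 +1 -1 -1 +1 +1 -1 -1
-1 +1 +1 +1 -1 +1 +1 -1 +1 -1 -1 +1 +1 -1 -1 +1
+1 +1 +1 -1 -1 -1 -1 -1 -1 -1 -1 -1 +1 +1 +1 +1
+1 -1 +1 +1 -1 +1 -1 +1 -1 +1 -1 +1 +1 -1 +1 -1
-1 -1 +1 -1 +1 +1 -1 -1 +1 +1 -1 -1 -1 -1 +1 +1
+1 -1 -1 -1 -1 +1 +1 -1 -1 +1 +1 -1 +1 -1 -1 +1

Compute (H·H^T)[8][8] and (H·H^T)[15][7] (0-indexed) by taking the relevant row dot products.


Row 7 of H: [-1, 1, 1, 1, 1, -1, -1, 1, -1, 1, 1, -1, 1, -1, -1, 1].
Row 8 of H: [1, 1, 1, -1, 1, 1, 1, 1, -1, -1, -1, -1, -1, -1, -1, -1].
Row 15 of H: [1, -1, -1, -1, -1, 1, 1, -1, -1, 1, 1, -1, 1, -1, -1, 1].
(H·H^T)[8][8] = Σ_j H[8][j]·H[8][j] = (1)² + (1)² + (1)² + (-1)² + (1)² + (1)² + (1)² + (1)² + (-1)² + (-1)² + (-1)² + (-1)² + (-1)² + (-1)² + (-1)² + (-1)² = 1 + 1 + 1 + 1 + 1 + 1 + 1 + 1 + 1 + 1 + 1 + 1 + 1 + 1 + 1 + 1 = 16.
(H·H^T)[15][7] = Σ_j H[15][j]·H[7][j] = (1)·(-1) + (-1)·(1) + (-1)·(1) + (-1)·(1) + (-1)·(1) + (1)·(-1) + (1)·(-1) + (-1)·(1) + (-1)·(-1) + (1)·(1) + (1)·(1) + (-1)·(-1) + (1)·(1) + (-1)·(-1) + (-1)·(-1) + (1)·(1) = -1 + -1 + -1 + -1 + -1 + -1 + -1 + -1 + 1 + 1 + 1 + 1 + 1 + 1 + 1 + 1 = 0.
So rows 15 and 7 are orthogonal; the diagonal entry equals n = 16.

(8,8) entry = 16; (15,7) entry = 0.


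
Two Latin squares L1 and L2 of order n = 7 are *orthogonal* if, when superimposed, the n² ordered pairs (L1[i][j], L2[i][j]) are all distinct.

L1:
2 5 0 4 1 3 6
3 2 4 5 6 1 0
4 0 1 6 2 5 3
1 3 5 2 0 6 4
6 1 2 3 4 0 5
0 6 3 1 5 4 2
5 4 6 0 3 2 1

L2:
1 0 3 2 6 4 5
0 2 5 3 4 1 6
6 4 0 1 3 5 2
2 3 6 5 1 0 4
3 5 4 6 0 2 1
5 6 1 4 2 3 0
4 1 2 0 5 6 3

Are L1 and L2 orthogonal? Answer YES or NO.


Form the n² = 49 superimposed pairs (L1[i][j], L2[i][j]), row by row (rows and columns indexed from 0):
row 0: (2,1) (5,0) (0,3) (4,2) (1,6) (3,4) (6,5)
row 1: (3,0) (2,2) (4,5) (5,3) (6,4) (1,1) (0,6)
row 2: (4,6) (0,4) (1,0) (6,1) (2,3) (5,5) (3,2)
row 3: (1,2) (3,3) (5,6) (2,5) (0,1) (6,0) (4,4)
row 4: (6,3) (1,5) (2,4) (3,6) (4,0) (0,2) (5,1)
row 5: (0,5) (6,6) (3,1) (1,4) (5,2) (4,3) (2,0)
row 6: (5,4) (4,1) (6,2) (0,0) (3,5) (2,6) (1,3)
Orthogonality requires all 49 pairs distinct.
Check by first coordinate: for each symbol s of L1, list the L2 entries in the n cells where L1 = s; they must all differ.
  L1 = 0: L2 entries (in reading order) 3, 6, 4, 1, 2, 5, 0 — all 7 distinct ✓
  L1 = 1: L2 entries (in reading order) 6, 1, 0, 2, 5, 4, 3 — all 7 distinct ✓
  L1 = 2: L2 entries (in reading order) 1, 2, 3, 5, 4, 0, 6 — all 7 distinct ✓
  L1 = 3: L2 entries (in reading order) 4, 0, 2, 3, 6, 1, 5 — all 7 distinct ✓
  L1 = 4: L2 entries (in reading order) 2, 5, 6, 4, 0, 3, 1 — all 7 distinct ✓
  L1 = 5: L2 entries (in reading order) 0, 3, 5, 6, 1, 2, 4 — all 7 distinct ✓
  L1 = 6: L2 entries (in reading order) 5, 4, 1, 0, 3, 6, 2 — all 7 distinct ✓
Every symbol of L1 meets every symbol of L2 exactly once, so all 49 pairs are distinct (49 of 49).
Conclusion: YES.

YES


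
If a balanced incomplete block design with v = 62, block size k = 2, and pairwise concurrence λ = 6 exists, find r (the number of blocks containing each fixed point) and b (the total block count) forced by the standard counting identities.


Any 2-(v, k, λ) BIBD satisfies two necessary conditions:
  (i)  Each point sits in r blocks, and counting incidences through any fixed point gives r(k − 1) = λ(v − 1), so r = λ(v − 1)/(k − 1).
  (ii) Total incidences bk = vr, so b = vr/k.
Step 1: r = λ(v − 1)/(k − 1) = 6·(62 − 1)/(2 − 1) = 6·61/1 = 366/1 = 366.
Step 2: b = vr/k = 62·366/2 = 22692/2 = 11346.
Check integrality: r = 366 ∈ Z ✓, b = 11346 ∈ Z ✓.
(These identities are necessary conditions: they determine r and b for any design with these parameters, but do not by themselves prove that one exists.)

r = 366, b = 11346.


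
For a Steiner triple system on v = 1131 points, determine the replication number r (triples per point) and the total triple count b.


An STS(v) is a 2-(v, 3, 1) BIBD: block size k = 3, λ = 1.
Replication: r(k − 1) = λ(v − 1) ⇒ r·2 = 1131 − 1 = 1130 ⇒ r = 565.
Block count: bk = vr ⇒ b·3 = 1131·565 = 639015 ⇒ b = 213005.
(Check via b = v(v − 1)/6 = 1131·1130/6 = 1278030/6 = 213005.)

r = 565, b = 213005.


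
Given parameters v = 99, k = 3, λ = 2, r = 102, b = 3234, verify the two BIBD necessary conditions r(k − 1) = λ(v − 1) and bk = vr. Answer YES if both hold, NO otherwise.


Condition (i): r(k − 1) = 102·2 = 204; λ(v − 1) = 2·98 = 196. Match? NO.
Condition (ii): bk = 3234·3 = 9702; vr = 99·102 = 10098. Match? NO.
Both conditions hold? NO.

NO


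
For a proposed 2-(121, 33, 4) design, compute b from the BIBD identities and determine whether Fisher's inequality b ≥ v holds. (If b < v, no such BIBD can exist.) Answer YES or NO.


b = λv(v − 1)/(k(k − 1)) = 4·121·120/(33·32) = 58080/1056 = 55.
Compare with v = 121: b < v, so Fisher's inequality fails.

NO


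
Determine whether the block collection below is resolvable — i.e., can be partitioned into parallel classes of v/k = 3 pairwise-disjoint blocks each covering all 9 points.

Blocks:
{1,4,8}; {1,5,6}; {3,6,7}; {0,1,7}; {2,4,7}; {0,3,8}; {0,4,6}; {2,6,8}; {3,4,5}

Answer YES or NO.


v = 9, block size k = 3, number of blocks = 9.
For resolvability, blocks must partition into parallel classes of size v/k = 3.
Total blocks must therefore be a multiple of 3: 9 = 3·3 + 0 ⇒ divisible ✓.
Consider block {1,4,8}. The only other block(s) in the collection disjoint from it are {3,6,7} — just 1 block(s). Any parallel class containing {1,4,8} would need 2 other blocks each disjoint from it, so no parallel class of size 3 can contain {1,4,8}.
Since every block must belong to some parallel class in a resolution, the collection cannot be partitioned into parallel classes.
Resolvable? NO.

NO


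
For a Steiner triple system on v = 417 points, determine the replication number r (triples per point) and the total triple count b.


An STS(v) is a 2-(v, 3, 1) BIBD: block size k = 3, λ = 1.
Replication: r(k − 1) = λ(v − 1) ⇒ r·2 = 417 − 1 = 416 ⇒ r = 208.
Block count: bk = vr ⇒ b·3 = 417·208 = 86736 ⇒ b = 28912.
(Check via b = v(v − 1)/6 = 417·416/6 = 173472/6 = 28912.)

r = 208, b = 28912.


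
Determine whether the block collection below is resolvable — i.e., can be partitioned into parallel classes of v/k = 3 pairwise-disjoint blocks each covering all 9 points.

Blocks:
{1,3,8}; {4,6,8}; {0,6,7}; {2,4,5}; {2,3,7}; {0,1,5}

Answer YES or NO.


v = 9, block size k = 3, number of blocks = 6.
For resolvability, blocks must partition into parallel classes of size v/k = 3.
Total blocks must therefore be a multiple of 3: 6 = 3·2 + 0 ⇒ divisible ✓.
Greedy packing gives 2 candidate class(es). Each should be a full parallel class (size 3, covers all 9 points).
  Class 1 (3 blocks): {1,3,8}; {0,6,7}; {2,4,5}. Points covered: [0, 1, 2, 3, 4, 5, 6, 7, 8].
  Class 2 (3 blocks): {4,6,8}; {2,3,7}; {0,1,5}. Points covered: [0, 1, 2, 3, 4, 5, 6, 7, 8].
All classes full (size 3)? YES. All classes cover every point? YES.
Resolvable? YES.

YES


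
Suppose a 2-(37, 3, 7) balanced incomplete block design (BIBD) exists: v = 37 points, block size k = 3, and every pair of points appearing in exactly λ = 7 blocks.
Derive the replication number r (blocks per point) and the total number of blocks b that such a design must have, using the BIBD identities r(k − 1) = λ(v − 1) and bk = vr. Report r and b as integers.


Any 2-(v, k, λ) BIBD satisfies two necessary conditions:
  (i)  Each point sits in r blocks, and counting incidences through any fixed point gives r(k − 1) = λ(v − 1), so r = λ(v − 1)/(k − 1).
  (ii) Total incidences bk = vr, so b = vr/k.
Step 1: r = λ(v − 1)/(k − 1) = 7·(37 − 1)/(3 − 1) = 7·36/2 = 252/2 = 126.
Step 2: b = vr/k = 37·126/3 = 4662/3 = 1554.
Check integrality: r = 126 ∈ Z ✓, b = 1554 ∈ Z ✓.
(These identities are necessary conditions: they determine r and b for any design with these parameters, but do not by themselves prove that one exists.)

r = 126, b = 1554.


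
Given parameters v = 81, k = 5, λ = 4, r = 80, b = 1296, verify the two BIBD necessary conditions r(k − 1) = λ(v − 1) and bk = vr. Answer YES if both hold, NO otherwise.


Condition (i): r(k − 1) = 80·4 = 320; λ(v − 1) = 4·80 = 320. Match? YES.
Condition (ii): bk = 1296·5 = 6480; vr = 81·80 = 6480. Match? YES.
Both conditions hold? YES.

YES


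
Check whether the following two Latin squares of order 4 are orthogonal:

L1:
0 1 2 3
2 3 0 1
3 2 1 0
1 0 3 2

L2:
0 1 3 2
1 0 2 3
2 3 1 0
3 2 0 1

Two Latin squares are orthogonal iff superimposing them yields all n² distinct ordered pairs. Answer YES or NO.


Form the n² = 16 superimposed pairs (L1[i][j], L2[i][j]), row by row (rows and columns indexed from 0):
row 0: (0,0) (1,1) (2,3) (3,2)
row 1: (2,1) (3,0) (0,2) (1,3)
row 2: (3,2) (2,3) (1,1) (0,0)
row 3: (1,3) (0,2) (3,0) (2,1)
Orthogonality requires all 16 pairs distinct.
But the pair (3,2) repeats: cell (0,3) has L1 = 3, L2 = 2, and cell (2,0) has L1 = 3, L2 = 2.
A repeated pair means some other pair never occurs (only 8 distinct pairs out of 16), so the squares are not orthogonal.
Conclusion: NO.

NO


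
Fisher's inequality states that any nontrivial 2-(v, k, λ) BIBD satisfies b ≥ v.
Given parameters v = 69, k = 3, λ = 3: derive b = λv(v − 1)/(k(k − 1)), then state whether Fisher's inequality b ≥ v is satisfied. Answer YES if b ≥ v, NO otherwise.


b = λv(v − 1)/(k(k − 1)) = 3·69·68/(3·2) = 14076/6 = 2346.
Compare with v = 69: b ≥ v, so Fisher's inequality holds.

YES


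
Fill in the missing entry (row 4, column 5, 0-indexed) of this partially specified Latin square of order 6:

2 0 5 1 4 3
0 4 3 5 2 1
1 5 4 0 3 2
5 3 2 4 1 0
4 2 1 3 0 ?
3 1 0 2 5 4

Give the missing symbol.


Row 4 contains symbols [0, 1, 2, 3, 4] — missing [5].
Column 5 contains symbols [0, 1, 2, 3, 4] — missing [5].
The missing symbol must appear in both missing sets; intersection = [5].
Therefore the hidden value is 5.

Missing value = 5.


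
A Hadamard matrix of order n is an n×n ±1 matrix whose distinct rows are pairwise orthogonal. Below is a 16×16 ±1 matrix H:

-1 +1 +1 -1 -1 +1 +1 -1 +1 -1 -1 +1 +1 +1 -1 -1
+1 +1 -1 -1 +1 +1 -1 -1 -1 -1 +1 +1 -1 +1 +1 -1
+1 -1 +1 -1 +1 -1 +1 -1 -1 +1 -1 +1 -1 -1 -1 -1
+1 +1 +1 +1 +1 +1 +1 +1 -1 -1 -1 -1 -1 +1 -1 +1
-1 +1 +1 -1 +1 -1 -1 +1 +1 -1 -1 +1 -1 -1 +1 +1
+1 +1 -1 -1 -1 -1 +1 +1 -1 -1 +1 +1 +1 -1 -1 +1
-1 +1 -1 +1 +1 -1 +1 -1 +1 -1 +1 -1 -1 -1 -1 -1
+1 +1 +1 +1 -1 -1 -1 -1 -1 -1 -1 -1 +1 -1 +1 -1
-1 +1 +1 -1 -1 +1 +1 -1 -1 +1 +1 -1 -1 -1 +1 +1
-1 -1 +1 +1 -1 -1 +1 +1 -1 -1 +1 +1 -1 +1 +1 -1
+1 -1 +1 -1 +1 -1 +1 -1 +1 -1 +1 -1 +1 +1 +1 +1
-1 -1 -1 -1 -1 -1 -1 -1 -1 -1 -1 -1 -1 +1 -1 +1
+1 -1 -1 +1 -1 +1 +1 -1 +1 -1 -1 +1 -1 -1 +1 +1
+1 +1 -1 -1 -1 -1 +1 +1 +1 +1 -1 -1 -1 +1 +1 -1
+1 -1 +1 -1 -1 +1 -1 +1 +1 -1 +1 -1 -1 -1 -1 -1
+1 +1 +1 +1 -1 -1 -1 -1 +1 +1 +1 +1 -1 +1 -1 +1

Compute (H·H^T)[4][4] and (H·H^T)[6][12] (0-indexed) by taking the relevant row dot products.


Row 4 of H: [-1, 1, 1, -1, 1, -1, -1, 1, 1, -1, -1, 1, -1, -1, 1, 1].
Row 6 of H: [-1, 1, -1, 1, 1, -1, 1, -1, 1, -1, 1, -1, -1, -1, -1, -1].
Row 12 of H: [1, -1, -1, 1, -1, 1, 1, -1, 1, -1, -1, 1, -1, -1, 1, 1].
(H·H^T)[4][4] = Σ_j H[4][j]·H[4][j] = (-1)² + (1)² + (1)² + (-1)² + (1)² + (-1)² + (-1)² + (1)² + (1)² + (-1)² + (-1)² + (1)² + (-1)² + (-1)² + (1)² + (1)² = 1 + 1 + 1 + 1 + 1 + 1 + 1 + 1 + 1 + 1 + 1 + 1 + 1 + 1 + 1 + 1 = 16.
(H·H^T)[6][12] = Σ_j H[6][j]·H[12][j] = (-1)·(1) + (1)·(-1) + (-1)·(-1) + (1)·(1) + (1)·(-1) + (-1)·(1) + (1)·(1) + (-1)·(-1) + (1)·(1) + (-1)·(-1) + (1)·(-1) + (-1)·(1) + (-1)·(-1) + (-1)·(-1) + (-1)·(1) + (-1)·(1) = -1 + -1 + 1 + 1 + -1 + -1 + 1 + 1 + 1 + 1 + -1 + -1 + 1 + 1 + -1 + -1 = 0.
So rows 6 and 12 are orthogonal; the diagonal entry equals n = 16.

(4,4) entry = 16; (6,12) entry = 0.


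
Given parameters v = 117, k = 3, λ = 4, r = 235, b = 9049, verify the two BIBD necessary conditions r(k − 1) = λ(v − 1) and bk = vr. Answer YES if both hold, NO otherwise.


Condition (i): r(k − 1) = 235·2 = 470; λ(v − 1) = 4·116 = 464. Match? NO.
Condition (ii): bk = 9049·3 = 27147; vr = 117·235 = 27495. Match? NO.
Both conditions hold? NO.

NO


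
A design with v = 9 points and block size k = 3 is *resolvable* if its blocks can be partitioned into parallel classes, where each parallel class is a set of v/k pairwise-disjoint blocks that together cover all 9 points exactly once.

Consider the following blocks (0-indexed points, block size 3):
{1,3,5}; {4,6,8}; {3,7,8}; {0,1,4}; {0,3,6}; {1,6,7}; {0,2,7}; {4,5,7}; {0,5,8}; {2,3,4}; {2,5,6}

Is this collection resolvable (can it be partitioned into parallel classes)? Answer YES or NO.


v = 9, block size k = 3, number of blocks = 11.
For resolvability, blocks must partition into parallel classes of size v/k = 3.
Total blocks must therefore be a multiple of 3: 11 = 3·3 + 2 ⇒ not divisible ✗.
Resolvable? NO.

NO


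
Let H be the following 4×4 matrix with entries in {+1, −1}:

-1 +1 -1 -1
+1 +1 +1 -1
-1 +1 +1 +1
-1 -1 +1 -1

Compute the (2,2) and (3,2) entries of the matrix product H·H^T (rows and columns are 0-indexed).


Row 2 of H: [-1, 1, 1, 1].
Row 3 of H: [-1, -1, 1, -1].
(H·H^T)[2][2] = Σ_j H[2][j]·H[2][j] = (-1)² + (1)² + (1)² + (1)² = 1 + 1 + 1 + 1 = 4.
(H·H^T)[3][2] = Σ_j H[3][j]·H[2][j] = (-1)·(-1) + (-1)·(1) + (1)·(1) + (-1)·(1) = 1 + -1 + 1 + -1 = 0.
So rows 3 and 2 are orthogonal; the diagonal entry equals n = 4.

(2,2) entry = 4; (3,2) entry = 0.


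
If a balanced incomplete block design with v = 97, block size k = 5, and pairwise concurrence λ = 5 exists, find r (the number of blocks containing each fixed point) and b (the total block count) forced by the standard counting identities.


Any 2-(v, k, λ) BIBD satisfies two necessary conditions:
  (i)  Each point sits in r blocks, and counting incidences through any fixed point gives r(k − 1) = λ(v − 1), so r = λ(v − 1)/(k − 1).
  (ii) Total incidences bk = vr, so b = vr/k.
Step 1: r = λ(v − 1)/(k − 1) = 5·(97 − 1)/(5 − 1) = 5·96/4 = 480/4 = 120.
Step 2: b = vr/k = 97·120/5 = 11640/5 = 2328.
Check integrality: r = 120 ∈ Z ✓, b = 2328 ∈ Z ✓.
(These identities are necessary conditions: they determine r and b for any design with these parameters, but do not by themselves prove that one exists.)

r = 120, b = 2328.


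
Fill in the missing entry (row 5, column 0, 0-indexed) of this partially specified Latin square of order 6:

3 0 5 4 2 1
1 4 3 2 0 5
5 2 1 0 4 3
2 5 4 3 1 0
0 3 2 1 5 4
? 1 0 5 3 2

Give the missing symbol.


Row 5 contains symbols [0, 1, 2, 3, 5] — missing [4].
Column 0 contains symbols [0, 1, 2, 3, 5] — missing [4].
The missing symbol must appear in both missing sets; intersection = [4].
Therefore the hidden value is 4.

Missing value = 4.


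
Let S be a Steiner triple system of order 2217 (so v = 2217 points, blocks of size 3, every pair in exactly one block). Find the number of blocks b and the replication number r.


An STS(v) is a 2-(v, 3, 1) BIBD: block size k = 3, λ = 1.
Replication: r(k − 1) = λ(v − 1) ⇒ r·2 = 2217 − 1 = 2216 ⇒ r = 1108.
Block count: bk = vr ⇒ b·3 = 2217·1108 = 2456436 ⇒ b = 818812.
(Check via b = v(v − 1)/6 = 2217·2216/6 = 4912872/6 = 818812.)

r = 1108, b = 818812.


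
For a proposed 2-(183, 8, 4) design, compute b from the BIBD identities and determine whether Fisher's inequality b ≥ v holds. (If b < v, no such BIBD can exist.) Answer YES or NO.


b = λv(v − 1)/(k(k − 1)) = 4·183·182/(8·7) = 133224/56 = 2379.
Compare with v = 183: b ≥ v, so Fisher's inequality holds.

YES


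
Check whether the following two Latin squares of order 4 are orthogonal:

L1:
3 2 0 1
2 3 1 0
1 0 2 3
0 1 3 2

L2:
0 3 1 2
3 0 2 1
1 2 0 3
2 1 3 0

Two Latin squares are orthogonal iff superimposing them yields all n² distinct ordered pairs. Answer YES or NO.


Form the n² = 16 superimposed pairs (L1[i][j], L2[i][j]), row by row (rows and columns indexed from 0):
row 0: (3,0) (2,3) (0,1) (1,2)
row 1: (2,3) (3,0) (1,2) (0,1)
row 2: (1,1) (0,2) (2,0) (3,3)
row 3: (0,2) (1,1) (3,3) (2,0)
Orthogonality requires all 16 pairs distinct.
But the pair (2,3) repeats: cell (0,1) has L1 = 2, L2 = 3, and cell (1,0) has L1 = 2, L2 = 3.
A repeated pair means some other pair never occurs (only 8 distinct pairs out of 16), so the squares are not orthogonal.
Conclusion: NO.

NO


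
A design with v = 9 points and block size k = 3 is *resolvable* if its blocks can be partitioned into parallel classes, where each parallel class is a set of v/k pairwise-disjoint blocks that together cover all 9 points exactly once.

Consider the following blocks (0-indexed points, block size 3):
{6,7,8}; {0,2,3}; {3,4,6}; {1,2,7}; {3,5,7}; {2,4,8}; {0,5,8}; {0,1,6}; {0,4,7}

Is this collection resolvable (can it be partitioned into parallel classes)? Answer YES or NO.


v = 9, block size k = 3, number of blocks = 9.
For resolvability, blocks must partition into parallel classes of size v/k = 3.
Total blocks must therefore be a multiple of 3: 9 = 3·3 + 0 ⇒ divisible ✓.
Consider block {6,7,8}. The only other block(s) in the collection disjoint from it are {0,2,3} — just 1 block(s). Any parallel class containing {6,7,8} would need 2 other blocks each disjoint from it, so no parallel class of size 3 can contain {6,7,8}.
Since every block must belong to some parallel class in a resolution, the collection cannot be partitioned into parallel classes.
Resolvable? NO.

NO
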